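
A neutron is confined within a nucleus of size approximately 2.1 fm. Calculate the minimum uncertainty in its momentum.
2.511 × 10^-20 kg·m/s

Using the Heisenberg uncertainty principle:
ΔxΔp ≥ ℏ/2

With Δx ≈ L = 2.100e-15 m (the confinement size):
Δp_min = ℏ/(2Δx)
Δp_min = (1.055e-34 J·s) / (2 × 2.100e-15 m)
Δp_min = 2.511e-20 kg·m/s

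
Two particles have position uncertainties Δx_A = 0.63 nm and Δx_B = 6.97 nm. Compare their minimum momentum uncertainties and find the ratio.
Particle A has the larger minimum momentum uncertainty, by a factor of 11.06.

For each particle, the minimum momentum uncertainty is Δp_min = ℏ/(2Δx):

Particle A: Δp_A = ℏ/(2×6.300e-10 m) = 8.370e-26 kg·m/s
Particle B: Δp_B = ℏ/(2×6.970e-09 m) = 7.565e-27 kg·m/s

Ratio: Δp_A/Δp_B = 11.06

Since Δp_min ∝ 1/Δx, the particle with smaller position uncertainty (A) has larger momentum uncertainty.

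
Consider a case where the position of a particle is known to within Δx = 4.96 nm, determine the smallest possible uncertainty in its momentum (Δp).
1.063 × 10^-26 kg·m/s

Using the Heisenberg uncertainty principle:
ΔxΔp ≥ ℏ/2

The minimum uncertainty in momentum is:
Δp_min = ℏ/(2Δx)
Δp_min = (1.055e-34 J·s) / (2 × 4.960e-09 m)
Δp_min = 1.063e-26 kg·m/s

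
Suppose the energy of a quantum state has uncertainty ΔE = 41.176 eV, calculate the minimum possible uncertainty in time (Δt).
7.993 as

Using the energy-time uncertainty principle:
ΔEΔt ≥ ℏ/2

The minimum uncertainty in time is:
Δt_min = ℏ/(2ΔE)
Δt_min = (1.055e-34 J·s) / (2 × 6.597e-18 J)
Δt_min = 7.993e-18 s = 7.993 as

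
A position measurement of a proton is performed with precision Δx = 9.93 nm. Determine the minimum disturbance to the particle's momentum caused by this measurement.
5.310 × 10^-27 kg·m/s

The uncertainty principle implies that measuring position disturbs momentum:
ΔxΔp ≥ ℏ/2

When we measure position with precision Δx, we necessarily introduce a momentum uncertainty:
Δp ≥ ℏ/(2Δx)
Δp_min = (1.055e-34 J·s) / (2 × 9.930e-09 m)
Δp_min = 5.310e-27 kg·m/s

The more precisely we measure position, the greater the momentum disturbance.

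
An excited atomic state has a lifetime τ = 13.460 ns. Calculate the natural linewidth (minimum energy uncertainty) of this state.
24.451 neV

Using the energy-time uncertainty principle:
ΔEΔt ≥ ℏ/2

The lifetime τ represents the time uncertainty Δt.
The natural linewidth (minimum energy uncertainty) is:

ΔE = ℏ/(2τ)
ΔE = (1.055e-34 J·s) / (2 × 1.346e-08 s)
ΔE = 3.917e-27 J = 24.451 neV

This natural linewidth limits the precision of spectroscopic measurements.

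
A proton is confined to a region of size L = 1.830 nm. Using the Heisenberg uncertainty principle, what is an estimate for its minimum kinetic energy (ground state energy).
1.549 μeV

Using the uncertainty principle to estimate ground state energy:

1. The position uncertainty is approximately the confinement size:
   Δx ≈ L = 1.830e-09 m

2. From ΔxΔp ≥ ℏ/2, the minimum momentum uncertainty is:
   Δp ≈ ℏ/(2L) = 2.881e-26 kg·m/s

3. The kinetic energy is approximately:
   KE ≈ (Δp)²/(2m) = (2.881e-26)²/(2 × 1.673e-27 kg)
   KE ≈ 2.482e-25 J = 1.549 μeV

This is an order-of-magnitude estimate of the ground state energy.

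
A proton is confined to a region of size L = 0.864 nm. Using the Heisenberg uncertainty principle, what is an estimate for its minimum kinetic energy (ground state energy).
6.949 μeV

Using the uncertainty principle to estimate ground state energy:

1. The position uncertainty is approximately the confinement size:
   Δx ≈ L = 8.640e-10 m

2. From ΔxΔp ≥ ℏ/2, the minimum momentum uncertainty is:
   Δp ≈ ℏ/(2L) = 6.103e-26 kg·m/s

3. The kinetic energy is approximately:
   KE ≈ (Δp)²/(2m) = (6.103e-26)²/(2 × 1.673e-27 kg)
   KE ≈ 1.113e-24 J = 6.949 μeV

This is an order-of-magnitude estimate of the ground state energy.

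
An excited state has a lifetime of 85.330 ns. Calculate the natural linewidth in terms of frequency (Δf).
932.585 kHz

Using the energy-time uncertainty principle and E = hf:
ΔEΔt ≥ ℏ/2
hΔf·Δt ≥ ℏ/2

The minimum frequency uncertainty is:
Δf = ℏ/(2hτ) = 1/(4πτ)
Δf = 1/(4π × 8.533e-08 s)
Δf = 9.326e+05 Hz = 932.585 kHz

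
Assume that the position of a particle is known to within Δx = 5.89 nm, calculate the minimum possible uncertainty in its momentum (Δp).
8.952 × 10^-27 kg·m/s

Using the Heisenberg uncertainty principle:
ΔxΔp ≥ ℏ/2

The minimum uncertainty in momentum is:
Δp_min = ℏ/(2Δx)
Δp_min = (1.055e-34 J·s) / (2 × 5.890e-09 m)
Δp_min = 8.952e-27 kg·m/s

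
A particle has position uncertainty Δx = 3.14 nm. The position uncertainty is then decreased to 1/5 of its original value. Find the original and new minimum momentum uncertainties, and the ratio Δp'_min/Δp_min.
Original Δp_min = 1.679 × 10^-26 kg·m/s; new Δp'_min = 8.396 × 10^-26 kg·m/s; ratio Δp'_min/Δp_min = 5.

From the uncertainty principle ΔxΔp ≥ ℏ/2, the minimum momentum uncertainty is Δp_min = ℏ/(2Δx).

Original (Δx = 3.14 nm = 3.140e-09 m):
Δp_min = (1.055e-34 J·s)/(2 × 3.140e-09 m) = 1.679e-26 kg·m/s

When Δx → (1/5)Δx:
Δp'_min = ℏ/(2 × (1/5)Δx) = 5 × ℏ/(2Δx) = 5 × Δp_min
Δp'_min = 5 × 1.679e-26 kg·m/s = 8.396e-26 kg·m/s

Since Δp_min ∝ 1/Δx, when Δx is decreased to 1/5 of its original value, Δp_min increases to 5 times its original value.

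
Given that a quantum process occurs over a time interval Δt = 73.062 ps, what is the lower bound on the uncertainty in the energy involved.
4.504 μeV

Using the energy-time uncertainty principle:
ΔEΔt ≥ ℏ/2

The minimum uncertainty in energy is:
ΔE_min = ℏ/(2Δt)
ΔE_min = (1.055e-34 J·s) / (2 × 7.306e-11 s)
ΔE_min = 7.217e-25 J = 4.504 μeV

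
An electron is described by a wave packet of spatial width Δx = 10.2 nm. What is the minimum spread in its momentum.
5.169 × 10^-27 kg·m/s

For a wave packet, the spatial width Δx and momentum spread Δp are related by the uncertainty principle:
ΔxΔp ≥ ℏ/2

The minimum momentum spread is:
Δp_min = ℏ/(2Δx)
Δp_min = (1.055e-34 J·s) / (2 × 1.020e-08 m)
Δp_min = 5.169e-27 kg·m/s

A wave packet cannot have both a well-defined position and well-defined momentum.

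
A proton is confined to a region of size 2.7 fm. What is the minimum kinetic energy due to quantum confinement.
711.585 keV

Using the uncertainty principle:

1. Position uncertainty: Δx ≈ 2.700e-15 m
2. Minimum momentum uncertainty: Δp = ℏ/(2Δx) = 1.953e-20 kg·m/s
3. Minimum kinetic energy:
   KE = (Δp)²/(2m) = (1.953e-20)²/(2 × 1.673e-27 kg)
   KE = 1.140e-13 J = 711.585 keV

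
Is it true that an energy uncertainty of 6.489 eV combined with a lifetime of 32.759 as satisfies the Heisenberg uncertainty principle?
No, it violates the uncertainty relation.

Calculate the product ΔEΔt:
ΔE = 6.489 eV = 1.040e-18 J
ΔEΔt = (1.040e-18 J) × (3.276e-17 s)
ΔEΔt = 3.406e-35 J·s

Compare to the minimum allowed value ℏ/2:
ℏ/2 = 5.273e-35 J·s

Since ΔEΔt = 3.406e-35 J·s < 5.273e-35 J·s = ℏ/2,
this violates the uncertainty relation.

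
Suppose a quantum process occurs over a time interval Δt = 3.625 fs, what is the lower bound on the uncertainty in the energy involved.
90.788 meV

Using the energy-time uncertainty principle:
ΔEΔt ≥ ℏ/2

The minimum uncertainty in energy is:
ΔE_min = ℏ/(2Δt)
ΔE_min = (1.055e-34 J·s) / (2 × 3.625e-15 s)
ΔE_min = 1.455e-20 J = 90.788 meV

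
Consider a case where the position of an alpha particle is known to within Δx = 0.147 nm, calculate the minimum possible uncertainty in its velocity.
53.983 m/s

Using the Heisenberg uncertainty principle and Δp = mΔv:
ΔxΔp ≥ ℏ/2
Δx(mΔv) ≥ ℏ/2

The minimum uncertainty in velocity is:
Δv_min = ℏ/(2mΔx)
Δv_min = (1.055e-34 J·s) / (2 × 6.645e-27 kg × 1.470e-10 m)
Δv_min = 5.398e+01 m/s = 53.983 m/s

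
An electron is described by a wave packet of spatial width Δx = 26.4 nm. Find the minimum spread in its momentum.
1.997 × 10^-27 kg·m/s

For a wave packet, the spatial width Δx and momentum spread Δp are related by the uncertainty principle:
ΔxΔp ≥ ℏ/2

The minimum momentum spread is:
Δp_min = ℏ/(2Δx)
Δp_min = (1.055e-34 J·s) / (2 × 2.640e-08 m)
Δp_min = 1.997e-27 kg·m/s

A wave packet cannot have both a well-defined position and well-defined momentum.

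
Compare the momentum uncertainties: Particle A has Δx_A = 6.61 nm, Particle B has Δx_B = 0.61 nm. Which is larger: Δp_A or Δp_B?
Particle B has the larger minimum momentum uncertainty, by a factor of 10.84.

For each particle, the minimum momentum uncertainty is Δp_min = ℏ/(2Δx):

Particle A: Δp_A = ℏ/(2×6.610e-09 m) = 7.977e-27 kg·m/s
Particle B: Δp_B = ℏ/(2×6.100e-10 m) = 8.644e-26 kg·m/s

Ratio: Δp_B/Δp_A = 10.84

Since Δp_min ∝ 1/Δx, the particle with smaller position uncertainty (B) has larger momentum uncertainty.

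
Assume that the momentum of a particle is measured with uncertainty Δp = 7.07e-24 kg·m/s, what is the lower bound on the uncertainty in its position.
7.458 pm

Using the Heisenberg uncertainty principle:
ΔxΔp ≥ ℏ/2

The minimum uncertainty in position is:
Δx_min = ℏ/(2Δp)
Δx_min = (1.055e-34 J·s) / (2 × 7.070e-24 kg·m/s)
Δx_min = 7.458e-12 m = 7.458 pm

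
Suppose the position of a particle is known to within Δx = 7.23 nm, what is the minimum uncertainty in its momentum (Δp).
7.293 × 10^-27 kg·m/s

Using the Heisenberg uncertainty principle:
ΔxΔp ≥ ℏ/2

The minimum uncertainty in momentum is:
Δp_min = ℏ/(2Δx)
Δp_min = (1.055e-34 J·s) / (2 × 7.230e-09 m)
Δp_min = 7.293e-27 kg·m/s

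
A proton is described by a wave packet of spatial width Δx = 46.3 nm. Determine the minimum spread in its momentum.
1.139 × 10^-27 kg·m/s

For a wave packet, the spatial width Δx and momentum spread Δp are related by the uncertainty principle:
ΔxΔp ≥ ℏ/2

The minimum momentum spread is:
Δp_min = ℏ/(2Δx)
Δp_min = (1.055e-34 J·s) / (2 × 4.630e-08 m)
Δp_min = 1.139e-27 kg·m/s

A wave packet cannot have both a well-defined position and well-defined momentum.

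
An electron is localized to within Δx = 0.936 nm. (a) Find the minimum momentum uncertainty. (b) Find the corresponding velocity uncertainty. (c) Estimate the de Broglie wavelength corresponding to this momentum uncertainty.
(a) Δp_min = 5.633 × 10^-26 kg·m/s
(b) Δv_min = 61.842 km/s
(c) λ_dB = 11.762 nm

Step-by-step:

(a) From the uncertainty principle:
Δp_min = ℏ/(2Δx) = (1.055e-34 J·s)/(2 × 9.360e-10 m) = 5.633e-26 kg·m/s

(b) The velocity uncertainty:
Δv = Δp/m = (5.633e-26 kg·m/s)/(9.109e-31 kg) = 6.184e+04 m/s = 61.842 km/s

(c) The de Broglie wavelength for this momentum:
λ = h/p = (6.626e-34 J·s)/(5.633e-26 kg·m/s) = 1.176e-08 m = 11.762 nm

Note: The de Broglie wavelength is comparable to the localization size, as expected from wave-particle duality.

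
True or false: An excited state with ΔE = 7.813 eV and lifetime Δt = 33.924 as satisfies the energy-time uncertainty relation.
No, it violates the uncertainty relation.

Calculate the product ΔEΔt:
ΔE = 7.813 eV = 1.252e-18 J
ΔEΔt = (1.252e-18 J) × (3.392e-17 s)
ΔEΔt = 4.247e-35 J·s

Compare to the minimum allowed value ℏ/2:
ℏ/2 = 5.273e-35 J·s

Since ΔEΔt = 4.247e-35 J·s < 5.273e-35 J·s = ℏ/2,
this violates the uncertainty relation.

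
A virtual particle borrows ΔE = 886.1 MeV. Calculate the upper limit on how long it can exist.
3.714 × 10^-25 s

Using the energy-time uncertainty principle:
ΔEΔt ≥ ℏ/2

For a virtual particle borrowing energy ΔE, the maximum lifetime is:
Δt_max = ℏ/(2ΔE)

Converting energy:
ΔE = 886.1 MeV = 1.420e-10 J

Δt_max = (1.055e-34 J·s) / (2 × 1.420e-10 J)
Δt_max = 3.714e-25 s = 3.714 × 10^-25 s

Virtual particles with higher borrowed energy exist for shorter times.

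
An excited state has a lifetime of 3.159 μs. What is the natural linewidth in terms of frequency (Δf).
25.191 kHz

Using the energy-time uncertainty principle and E = hf:
ΔEΔt ≥ ℏ/2
hΔf·Δt ≥ ℏ/2

The minimum frequency uncertainty is:
Δf = ℏ/(2hτ) = 1/(4πτ)
Δf = 1/(4π × 3.159e-06 s)
Δf = 2.519e+04 Hz = 25.191 kHz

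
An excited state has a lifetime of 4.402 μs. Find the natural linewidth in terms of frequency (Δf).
18.078 kHz

Using the energy-time uncertainty principle and E = hf:
ΔEΔt ≥ ℏ/2
hΔf·Δt ≥ ℏ/2

The minimum frequency uncertainty is:
Δf = ℏ/(2hτ) = 1/(4πτ)
Δf = 1/(4π × 4.402e-06 s)
Δf = 1.808e+04 Hz = 18.078 kHz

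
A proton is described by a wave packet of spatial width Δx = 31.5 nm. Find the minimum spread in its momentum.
1.674 × 10^-27 kg·m/s

For a wave packet, the spatial width Δx and momentum spread Δp are related by the uncertainty principle:
ΔxΔp ≥ ℏ/2

The minimum momentum spread is:
Δp_min = ℏ/(2Δx)
Δp_min = (1.055e-34 J·s) / (2 × 3.150e-08 m)
Δp_min = 1.674e-27 kg·m/s

A wave packet cannot have both a well-defined position and well-defined momentum.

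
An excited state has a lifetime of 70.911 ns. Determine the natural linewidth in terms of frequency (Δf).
1.122 MHz

Using the energy-time uncertainty principle and E = hf:
ΔEΔt ≥ ℏ/2
hΔf·Δt ≥ ℏ/2

The minimum frequency uncertainty is:
Δf = ℏ/(2hτ) = 1/(4πτ)
Δf = 1/(4π × 7.091e-08 s)
Δf = 1.122e+06 Hz = 1.122 MHz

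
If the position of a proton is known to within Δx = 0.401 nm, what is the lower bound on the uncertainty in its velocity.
78.615 m/s

Using the Heisenberg uncertainty principle and Δp = mΔv:
ΔxΔp ≥ ℏ/2
Δx(mΔv) ≥ ℏ/2

The minimum uncertainty in velocity is:
Δv_min = ℏ/(2mΔx)
Δv_min = (1.055e-34 J·s) / (2 × 1.673e-27 kg × 4.010e-10 m)
Δv_min = 7.861e+01 m/s = 78.615 m/s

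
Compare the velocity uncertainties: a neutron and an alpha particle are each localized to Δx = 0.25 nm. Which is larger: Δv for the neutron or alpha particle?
The neutron has the larger minimum velocity uncertainty, by a ratio of 4.0.

For both particles, Δp_min = ℏ/(2Δx) = 2.109e-25 kg·m/s (same for both).

The velocity uncertainty is Δv = Δp/m:
- neutron: Δv = 2.109e-25 / 1.675e-27 = 1.259e+02 m/s = 125.924 m/s
- alpha particle: Δv = 2.109e-25 / 6.645e-27 = 3.174e+01 m/s = 31.742 m/s

Ratio: 1.259e+02 / 3.174e+01 = 4.0

The lighter particle has larger velocity uncertainty because Δv ∝ 1/m.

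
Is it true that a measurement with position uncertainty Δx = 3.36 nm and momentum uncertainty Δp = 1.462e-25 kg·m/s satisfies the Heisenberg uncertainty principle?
Yes, it satisfies the uncertainty principle.

Calculate the product ΔxΔp:
ΔxΔp = (3.360e-09 m) × (1.462e-25 kg·m/s)
ΔxΔp = 4.912e-34 J·s

Compare to the minimum allowed value ℏ/2:
ℏ/2 = 5.273e-35 J·s

Since ΔxΔp = 4.912e-34 J·s ≥ 5.273e-35 J·s = ℏ/2,
the measurement satisfies the uncertainty principle.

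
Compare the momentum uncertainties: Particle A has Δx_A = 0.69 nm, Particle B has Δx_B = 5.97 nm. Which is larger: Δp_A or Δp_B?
Particle A has the larger minimum momentum uncertainty, by a factor of 8.65.

For each particle, the minimum momentum uncertainty is Δp_min = ℏ/(2Δx):

Particle A: Δp_A = ℏ/(2×6.900e-10 m) = 7.642e-26 kg·m/s
Particle B: Δp_B = ℏ/(2×5.970e-09 m) = 8.832e-27 kg·m/s

Ratio: Δp_A/Δp_B = 8.65

Since Δp_min ∝ 1/Δx, the particle with smaller position uncertainty (A) has larger momentum uncertainty.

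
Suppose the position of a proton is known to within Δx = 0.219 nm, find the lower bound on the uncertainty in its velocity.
143.948 m/s

Using the Heisenberg uncertainty principle and Δp = mΔv:
ΔxΔp ≥ ℏ/2
Δx(mΔv) ≥ ℏ/2

The minimum uncertainty in velocity is:
Δv_min = ℏ/(2mΔx)
Δv_min = (1.055e-34 J·s) / (2 × 1.673e-27 kg × 2.190e-10 m)
Δv_min = 1.439e+02 m/s = 143.948 m/s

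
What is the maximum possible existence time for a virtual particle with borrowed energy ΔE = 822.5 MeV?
4.001 × 10^-25 s

Using the energy-time uncertainty principle:
ΔEΔt ≥ ℏ/2

For a virtual particle borrowing energy ΔE, the maximum lifetime is:
Δt_max = ℏ/(2ΔE)

Converting energy:
ΔE = 822.5 MeV = 1.318e-10 J

Δt_max = (1.055e-34 J·s) / (2 × 1.318e-10 J)
Δt_max = 4.001e-25 s = 4.001 × 10^-25 s

Virtual particles with higher borrowed energy exist for shorter times.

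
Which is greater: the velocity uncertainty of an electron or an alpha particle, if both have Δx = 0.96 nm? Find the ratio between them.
The electron has the larger minimum velocity uncertainty, by a ratio of 7294.3.

For both particles, Δp_min = ℏ/(2Δx) = 5.493e-26 kg·m/s (same for both).

The velocity uncertainty is Δv = Δp/m:
- electron: Δv = 5.493e-26 / 9.109e-31 = 6.030e+04 m/s = 60.296 km/s
- alpha particle: Δv = 5.493e-26 / 6.645e-27 = 8.266e+00 m/s = 8.266 m/s

Ratio: 6.030e+04 / 8.266e+00 = 7294.3

The lighter particle has larger velocity uncertainty because Δv ∝ 1/m.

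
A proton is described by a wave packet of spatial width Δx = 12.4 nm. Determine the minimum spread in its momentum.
4.252 × 10^-27 kg·m/s

For a wave packet, the spatial width Δx and momentum spread Δp are related by the uncertainty principle:
ΔxΔp ≥ ℏ/2

The minimum momentum spread is:
Δp_min = ℏ/(2Δx)
Δp_min = (1.055e-34 J·s) / (2 × 1.240e-08 m)
Δp_min = 4.252e-27 kg·m/s

A wave packet cannot have both a well-defined position and well-defined momentum.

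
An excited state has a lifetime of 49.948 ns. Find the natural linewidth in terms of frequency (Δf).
1.593 MHz

Using the energy-time uncertainty principle and E = hf:
ΔEΔt ≥ ℏ/2
hΔf·Δt ≥ ℏ/2

The minimum frequency uncertainty is:
Δf = ℏ/(2hτ) = 1/(4πτ)
Δf = 1/(4π × 4.995e-08 s)
Δf = 1.593e+06 Hz = 1.593 MHz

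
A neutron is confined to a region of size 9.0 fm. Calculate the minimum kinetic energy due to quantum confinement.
63.954 keV

Using the uncertainty principle:

1. Position uncertainty: Δx ≈ 9.000e-15 m
2. Minimum momentum uncertainty: Δp = ℏ/(2Δx) = 5.859e-21 kg·m/s
3. Minimum kinetic energy:
   KE = (Δp)²/(2m) = (5.859e-21)²/(2 × 1.675e-27 kg)
   KE = 1.025e-14 J = 63.954 keV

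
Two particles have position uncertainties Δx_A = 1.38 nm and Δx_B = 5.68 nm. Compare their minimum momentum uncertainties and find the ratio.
Particle A has the larger minimum momentum uncertainty, by a factor of 4.12.

For each particle, the minimum momentum uncertainty is Δp_min = ℏ/(2Δx):

Particle A: Δp_A = ℏ/(2×1.380e-09 m) = 3.821e-26 kg·m/s
Particle B: Δp_B = ℏ/(2×5.680e-09 m) = 9.283e-27 kg·m/s

Ratio: Δp_A/Δp_B = 4.12

Since Δp_min ∝ 1/Δx, the particle with smaller position uncertainty (A) has larger momentum uncertainty.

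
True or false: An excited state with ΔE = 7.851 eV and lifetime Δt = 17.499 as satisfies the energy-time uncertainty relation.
No, it violates the uncertainty relation.

Calculate the product ΔEΔt:
ΔE = 7.851 eV = 1.258e-18 J
ΔEΔt = (1.258e-18 J) × (1.750e-17 s)
ΔEΔt = 2.201e-35 J·s

Compare to the minimum allowed value ℏ/2:
ℏ/2 = 5.273e-35 J·s

Since ΔEΔt = 2.201e-35 J·s < 5.273e-35 J·s = ℏ/2,
this violates the uncertainty relation.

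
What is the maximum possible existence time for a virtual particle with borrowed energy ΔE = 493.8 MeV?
6.665 × 10^-25 s

Using the energy-time uncertainty principle:
ΔEΔt ≥ ℏ/2

For a virtual particle borrowing energy ΔE, the maximum lifetime is:
Δt_max = ℏ/(2ΔE)

Converting energy:
ΔE = 493.8 MeV = 7.912e-11 J

Δt_max = (1.055e-34 J·s) / (2 × 7.912e-11 J)
Δt_max = 6.665e-25 s = 6.665 × 10^-25 s

Virtual particles with higher borrowed energy exist for shorter times.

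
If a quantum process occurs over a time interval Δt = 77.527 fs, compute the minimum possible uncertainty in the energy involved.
4.245 meV

Using the energy-time uncertainty principle:
ΔEΔt ≥ ℏ/2

The minimum uncertainty in energy is:
ΔE_min = ℏ/(2Δt)
ΔE_min = (1.055e-34 J·s) / (2 × 7.753e-14 s)
ΔE_min = 6.801e-22 J = 4.245 meV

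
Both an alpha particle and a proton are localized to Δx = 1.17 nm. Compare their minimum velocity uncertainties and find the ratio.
The proton has the larger minimum velocity uncertainty, by a ratio of 4.0.

For both particles, Δp_min = ℏ/(2Δx) = 4.507e-26 kg·m/s (same for both).

The velocity uncertainty is Δv = Δp/m:
- alpha particle: Δv = 4.507e-26 / 6.645e-27 = 6.782e+00 m/s = 6.782 m/s
- proton: Δv = 4.507e-26 / 1.673e-27 = 2.694e+01 m/s = 26.944 m/s

Ratio: 2.694e+01 / 6.782e+00 = 4.0

The lighter particle has larger velocity uncertainty because Δv ∝ 1/m.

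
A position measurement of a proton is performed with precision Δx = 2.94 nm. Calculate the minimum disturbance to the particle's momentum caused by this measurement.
1.793 × 10^-26 kg·m/s

The uncertainty principle implies that measuring position disturbs momentum:
ΔxΔp ≥ ℏ/2

When we measure position with precision Δx, we necessarily introduce a momentum uncertainty:
Δp ≥ ℏ/(2Δx)
Δp_min = (1.055e-34 J·s) / (2 × 2.940e-09 m)
Δp_min = 1.793e-26 kg·m/s

The more precisely we measure position, the greater the momentum disturbance.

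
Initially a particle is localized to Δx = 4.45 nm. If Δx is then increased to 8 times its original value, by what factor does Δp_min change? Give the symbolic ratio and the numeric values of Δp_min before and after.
Original Δp_min = 1.185 × 10^-26 kg·m/s; new Δp'_min = 1.481 × 10^-27 kg·m/s; ratio Δp'_min/Δp_min = 1/8.

From the uncertainty principle ΔxΔp ≥ ℏ/2, the minimum momentum uncertainty is Δp_min = ℏ/(2Δx).

Original (Δx = 4.45 nm = 4.450e-09 m):
Δp_min = (1.055e-34 J·s)/(2 × 4.450e-09 m) = 1.185e-26 kg·m/s

When Δx → 8Δx:
Δp'_min = ℏ/(2 × 8Δx) = (1/8) × ℏ/(2Δx) = (1/8) × Δp_min
Δp'_min = 1/8 × 1.185e-26 kg·m/s = 1.481e-27 kg·m/s

Since Δp_min ∝ 1/Δx, when Δx is increased to 8 times its original value, Δp_min decreases to 1/8 of its original value.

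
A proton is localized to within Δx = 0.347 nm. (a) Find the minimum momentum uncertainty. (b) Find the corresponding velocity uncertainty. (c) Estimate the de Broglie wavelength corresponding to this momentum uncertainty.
(a) Δp_min = 1.520 × 10^-25 kg·m/s
(b) Δv_min = 90.849 m/s
(c) λ_dB = 4.361 nm

Step-by-step:

(a) From the uncertainty principle:
Δp_min = ℏ/(2Δx) = (1.055e-34 J·s)/(2 × 3.470e-10 m) = 1.520e-25 kg·m/s

(b) The velocity uncertainty:
Δv = Δp/m = (1.520e-25 kg·m/s)/(1.673e-27 kg) = 9.085e+01 m/s = 90.849 m/s

(c) The de Broglie wavelength for this momentum:
λ = h/p = (6.626e-34 J·s)/(1.520e-25 kg·m/s) = 4.361e-09 m = 4.361 nm

Note: The de Broglie wavelength is comparable to the localization size, as expected from wave-particle duality.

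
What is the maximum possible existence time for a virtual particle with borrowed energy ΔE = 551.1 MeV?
5.972 × 10^-25 s

Using the energy-time uncertainty principle:
ΔEΔt ≥ ℏ/2

For a virtual particle borrowing energy ΔE, the maximum lifetime is:
Δt_max = ℏ/(2ΔE)

Converting energy:
ΔE = 551.1 MeV = 8.830e-11 J

Δt_max = (1.055e-34 J·s) / (2 × 8.830e-11 J)
Δt_max = 5.972e-25 s = 5.972 × 10^-25 s

Virtual particles with higher borrowed energy exist for shorter times.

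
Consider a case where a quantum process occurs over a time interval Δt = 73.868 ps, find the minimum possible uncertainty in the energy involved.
4.455 μeV

Using the energy-time uncertainty principle:
ΔEΔt ≥ ℏ/2

The minimum uncertainty in energy is:
ΔE_min = ℏ/(2Δt)
ΔE_min = (1.055e-34 J·s) / (2 × 7.387e-11 s)
ΔE_min = 7.138e-25 J = 4.455 μeV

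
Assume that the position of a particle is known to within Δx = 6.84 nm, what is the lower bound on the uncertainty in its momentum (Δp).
7.709 × 10^-27 kg·m/s

Using the Heisenberg uncertainty principle:
ΔxΔp ≥ ℏ/2

The minimum uncertainty in momentum is:
Δp_min = ℏ/(2Δx)
Δp_min = (1.055e-34 J·s) / (2 × 6.840e-09 m)
Δp_min = 7.709e-27 kg·m/s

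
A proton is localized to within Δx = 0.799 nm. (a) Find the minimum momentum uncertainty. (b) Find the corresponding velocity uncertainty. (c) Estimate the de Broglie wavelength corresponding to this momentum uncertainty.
(a) Δp_min = 6.599 × 10^-26 kg·m/s
(b) Δv_min = 39.455 m/s
(c) λ_dB = 10.041 nm

Step-by-step:

(a) From the uncertainty principle:
Δp_min = ℏ/(2Δx) = (1.055e-34 J·s)/(2 × 7.990e-10 m) = 6.599e-26 kg·m/s

(b) The velocity uncertainty:
Δv = Δp/m = (6.599e-26 kg·m/s)/(1.673e-27 kg) = 3.945e+01 m/s = 39.455 m/s

(c) The de Broglie wavelength for this momentum:
λ = h/p = (6.626e-34 J·s)/(6.599e-26 kg·m/s) = 1.004e-08 m = 10.041 nm

Note: The de Broglie wavelength is comparable to the localization size, as expected from wave-particle duality.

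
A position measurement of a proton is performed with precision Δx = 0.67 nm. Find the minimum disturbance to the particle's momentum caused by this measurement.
7.870 × 10^-26 kg·m/s

The uncertainty principle implies that measuring position disturbs momentum:
ΔxΔp ≥ ℏ/2

When we measure position with precision Δx, we necessarily introduce a momentum uncertainty:
Δp ≥ ℏ/(2Δx)
Δp_min = (1.055e-34 J·s) / (2 × 6.700e-10 m)
Δp_min = 7.870e-26 kg·m/s

The more precisely we measure position, the greater the momentum disturbance.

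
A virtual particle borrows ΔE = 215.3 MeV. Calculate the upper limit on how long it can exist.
1.529 ys

Using the energy-time uncertainty principle:
ΔEΔt ≥ ℏ/2

For a virtual particle borrowing energy ΔE, the maximum lifetime is:
Δt_max = ℏ/(2ΔE)

Converting energy:
ΔE = 215.3 MeV = 3.449e-11 J

Δt_max = (1.055e-34 J·s) / (2 × 3.449e-11 J)
Δt_max = 1.529e-24 s = 1.529 ys

Virtual particles with higher borrowed energy exist for shorter times.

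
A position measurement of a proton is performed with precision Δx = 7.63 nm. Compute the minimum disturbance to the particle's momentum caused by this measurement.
6.911 × 10^-27 kg·m/s

The uncertainty principle implies that measuring position disturbs momentum:
ΔxΔp ≥ ℏ/2

When we measure position with precision Δx, we necessarily introduce a momentum uncertainty:
Δp ≥ ℏ/(2Δx)
Δp_min = (1.055e-34 J·s) / (2 × 7.630e-09 m)
Δp_min = 6.911e-27 kg·m/s

The more precisely we measure position, the greater the momentum disturbance.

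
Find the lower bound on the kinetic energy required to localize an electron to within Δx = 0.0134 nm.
53.046 eV

Localizing a particle requires giving it sufficient momentum uncertainty:

1. From uncertainty principle: Δp ≥ ℏ/(2Δx)
   Δp_min = (1.055e-34 J·s) / (2 × 1.340e-11 m)
   Δp_min = 3.935e-24 kg·m/s

2. This momentum uncertainty corresponds to kinetic energy:
   KE ≈ (Δp)²/(2m) = (3.935e-24)²/(2 × 9.109e-31 kg)
   KE = 8.499e-18 J = 53.046 eV

Tighter localization requires more energy.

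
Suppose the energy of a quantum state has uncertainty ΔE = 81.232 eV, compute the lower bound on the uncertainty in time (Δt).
4.051 as

Using the energy-time uncertainty principle:
ΔEΔt ≥ ℏ/2

The minimum uncertainty in time is:
Δt_min = ℏ/(2ΔE)
Δt_min = (1.055e-34 J·s) / (2 × 1.301e-17 J)
Δt_min = 4.051e-18 s = 4.051 as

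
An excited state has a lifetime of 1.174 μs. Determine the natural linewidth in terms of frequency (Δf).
67.783 kHz

Using the energy-time uncertainty principle and E = hf:
ΔEΔt ≥ ℏ/2
hΔf·Δt ≥ ℏ/2

The minimum frequency uncertainty is:
Δf = ℏ/(2hτ) = 1/(4πτ)
Δf = 1/(4π × 1.174e-06 s)
Δf = 6.778e+04 Hz = 67.783 kHz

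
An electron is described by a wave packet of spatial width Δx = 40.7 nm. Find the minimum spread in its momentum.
1.296 × 10^-27 kg·m/s

For a wave packet, the spatial width Δx and momentum spread Δp are related by the uncertainty principle:
ΔxΔp ≥ ℏ/2

The minimum momentum spread is:
Δp_min = ℏ/(2Δx)
Δp_min = (1.055e-34 J·s) / (2 × 4.070e-08 m)
Δp_min = 1.296e-27 kg·m/s

A wave packet cannot have both a well-defined position and well-defined momentum.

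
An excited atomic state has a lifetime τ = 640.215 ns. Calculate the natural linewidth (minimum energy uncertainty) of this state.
514.055 peV

Using the energy-time uncertainty principle:
ΔEΔt ≥ ℏ/2

The lifetime τ represents the time uncertainty Δt.
The natural linewidth (minimum energy uncertainty) is:

ΔE = ℏ/(2τ)
ΔE = (1.055e-34 J·s) / (2 × 6.402e-07 s)
ΔE = 8.236e-29 J = 514.055 peV

This natural linewidth limits the precision of spectroscopic measurements.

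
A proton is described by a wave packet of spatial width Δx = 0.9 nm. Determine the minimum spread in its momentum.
5.859 × 10^-26 kg·m/s

For a wave packet, the spatial width Δx and momentum spread Δp are related by the uncertainty principle:
ΔxΔp ≥ ℏ/2

The minimum momentum spread is:
Δp_min = ℏ/(2Δx)
Δp_min = (1.055e-34 J·s) / (2 × 9.000e-10 m)
Δp_min = 5.859e-26 kg·m/s

A wave packet cannot have both a well-defined position and well-defined momentum.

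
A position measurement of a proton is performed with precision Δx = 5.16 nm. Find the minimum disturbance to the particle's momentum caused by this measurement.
1.022 × 10^-26 kg·m/s

The uncertainty principle implies that measuring position disturbs momentum:
ΔxΔp ≥ ℏ/2

When we measure position with precision Δx, we necessarily introduce a momentum uncertainty:
Δp ≥ ℏ/(2Δx)
Δp_min = (1.055e-34 J·s) / (2 × 5.160e-09 m)
Δp_min = 1.022e-26 kg·m/s

The more precisely we measure position, the greater the momentum disturbance.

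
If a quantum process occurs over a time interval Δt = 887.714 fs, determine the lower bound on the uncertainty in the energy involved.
370.734 μeV

Using the energy-time uncertainty principle:
ΔEΔt ≥ ℏ/2

The minimum uncertainty in energy is:
ΔE_min = ℏ/(2Δt)
ΔE_min = (1.055e-34 J·s) / (2 × 8.877e-13 s)
ΔE_min = 5.940e-23 J = 370.734 μeV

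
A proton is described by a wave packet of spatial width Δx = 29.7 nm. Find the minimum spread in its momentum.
1.775 × 10^-27 kg·m/s

For a wave packet, the spatial width Δx and momentum spread Δp are related by the uncertainty principle:
ΔxΔp ≥ ℏ/2

The minimum momentum spread is:
Δp_min = ℏ/(2Δx)
Δp_min = (1.055e-34 J·s) / (2 × 2.970e-08 m)
Δp_min = 1.775e-27 kg·m/s

A wave packet cannot have both a well-defined position and well-defined momentum.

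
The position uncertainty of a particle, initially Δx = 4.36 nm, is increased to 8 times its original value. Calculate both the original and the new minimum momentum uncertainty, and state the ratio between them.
Original Δp_min = 1.209 × 10^-26 kg·m/s; new Δp'_min = 1.512 × 10^-27 kg·m/s; ratio Δp'_min/Δp_min = 1/8.

From the uncertainty principle ΔxΔp ≥ ℏ/2, the minimum momentum uncertainty is Δp_min = ℏ/(2Δx).

Original (Δx = 4.36 nm = 4.360e-09 m):
Δp_min = (1.055e-34 J·s)/(2 × 4.360e-09 m) = 1.209e-26 kg·m/s

When Δx → 8Δx:
Δp'_min = ℏ/(2 × 8Δx) = (1/8) × ℏ/(2Δx) = (1/8) × Δp_min
Δp'_min = 1/8 × 1.209e-26 kg·m/s = 1.512e-27 kg·m/s

Since Δp_min ∝ 1/Δx, when Δx is increased to 8 times its original value, Δp_min decreases to 1/8 of its original value.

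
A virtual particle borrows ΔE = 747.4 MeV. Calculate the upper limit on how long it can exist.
4.403 × 10^-25 s

Using the energy-time uncertainty principle:
ΔEΔt ≥ ℏ/2

For a virtual particle borrowing energy ΔE, the maximum lifetime is:
Δt_max = ℏ/(2ΔE)

Converting energy:
ΔE = 747.4 MeV = 1.197e-10 J

Δt_max = (1.055e-34 J·s) / (2 × 1.197e-10 J)
Δt_max = 4.403e-25 s = 4.403 × 10^-25 s

Virtual particles with higher borrowed energy exist for shorter times.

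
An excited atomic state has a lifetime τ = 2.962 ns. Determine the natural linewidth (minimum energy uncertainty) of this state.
111.109 neV

Using the energy-time uncertainty principle:
ΔEΔt ≥ ℏ/2

The lifetime τ represents the time uncertainty Δt.
The natural linewidth (minimum energy uncertainty) is:

ΔE = ℏ/(2τ)
ΔE = (1.055e-34 J·s) / (2 × 2.962e-09 s)
ΔE = 1.780e-26 J = 111.109 neV

This natural linewidth limits the precision of spectroscopic measurements.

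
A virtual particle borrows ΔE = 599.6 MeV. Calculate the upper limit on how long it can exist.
5.489 × 10^-25 s

Using the energy-time uncertainty principle:
ΔEΔt ≥ ℏ/2

For a virtual particle borrowing energy ΔE, the maximum lifetime is:
Δt_max = ℏ/(2ΔE)

Converting energy:
ΔE = 599.6 MeV = 9.607e-11 J

Δt_max = (1.055e-34 J·s) / (2 × 9.607e-11 J)
Δt_max = 5.489e-25 s = 5.489 × 10^-25 s

Virtual particles with higher borrowed energy exist for shorter times.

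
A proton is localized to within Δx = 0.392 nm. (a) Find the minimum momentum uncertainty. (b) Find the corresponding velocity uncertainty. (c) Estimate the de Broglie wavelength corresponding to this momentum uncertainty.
(a) Δp_min = 1.345 × 10^-25 kg·m/s
(b) Δv_min = 80.420 m/s
(c) λ_dB = 4.926 nm

Step-by-step:

(a) From the uncertainty principle:
Δp_min = ℏ/(2Δx) = (1.055e-34 J·s)/(2 × 3.920e-10 m) = 1.345e-25 kg·m/s

(b) The velocity uncertainty:
Δv = Δp/m = (1.345e-25 kg·m/s)/(1.673e-27 kg) = 8.042e+01 m/s = 80.420 m/s

(c) The de Broglie wavelength for this momentum:
λ = h/p = (6.626e-34 J·s)/(1.345e-25 kg·m/s) = 4.926e-09 m = 4.926 nm

Note: The de Broglie wavelength is comparable to the localization size, as expected from wave-particle duality.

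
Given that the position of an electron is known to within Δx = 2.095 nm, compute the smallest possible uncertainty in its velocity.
27.630 km/s

Using the Heisenberg uncertainty principle and Δp = mΔv:
ΔxΔp ≥ ℏ/2
Δx(mΔv) ≥ ℏ/2

The minimum uncertainty in velocity is:
Δv_min = ℏ/(2mΔx)
Δv_min = (1.055e-34 J·s) / (2 × 9.109e-31 kg × 2.095e-09 m)
Δv_min = 2.763e+04 m/s = 27.630 km/s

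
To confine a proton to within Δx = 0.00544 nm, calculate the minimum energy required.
175.290 meV

Localizing a particle requires giving it sufficient momentum uncertainty:

1. From uncertainty principle: Δp ≥ ℏ/(2Δx)
   Δp_min = (1.055e-34 J·s) / (2 × 5.440e-12 m)
   Δp_min = 9.693e-24 kg·m/s

2. This momentum uncertainty corresponds to kinetic energy:
   KE ≈ (Δp)²/(2m) = (9.693e-24)²/(2 × 1.673e-27 kg)
   KE = 2.808e-20 J = 175.290 meV

Tighter localization requires more energy.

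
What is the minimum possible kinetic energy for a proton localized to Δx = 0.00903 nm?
63.618 meV

Localizing a particle requires giving it sufficient momentum uncertainty:

1. From uncertainty principle: Δp ≥ ℏ/(2Δx)
   Δp_min = (1.055e-34 J·s) / (2 × 9.030e-12 m)
   Δp_min = 5.839e-24 kg·m/s

2. This momentum uncertainty corresponds to kinetic energy:
   KE ≈ (Δp)²/(2m) = (5.839e-24)²/(2 × 1.673e-27 kg)
   KE = 1.019e-20 J = 63.618 meV

Tighter localization requires more energy.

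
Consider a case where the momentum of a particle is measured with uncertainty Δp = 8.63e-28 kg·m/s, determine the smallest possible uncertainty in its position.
61.099 nm

Using the Heisenberg uncertainty principle:
ΔxΔp ≥ ℏ/2

The minimum uncertainty in position is:
Δx_min = ℏ/(2Δp)
Δx_min = (1.055e-34 J·s) / (2 × 8.630e-28 kg·m/s)
Δx_min = 6.110e-08 m = 61.099 nm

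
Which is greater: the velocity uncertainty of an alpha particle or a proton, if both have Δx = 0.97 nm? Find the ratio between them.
The proton has the larger minimum velocity uncertainty, by a ratio of 4.0.

For both particles, Δp_min = ℏ/(2Δx) = 5.436e-26 kg·m/s (same for both).

The velocity uncertainty is Δv = Δp/m:
- alpha particle: Δv = 5.436e-26 / 6.645e-27 = 8.181e+00 m/s = 8.181 m/s
- proton: Δv = 5.436e-26 / 1.673e-27 = 3.250e+01 m/s = 32.499 m/s

Ratio: 3.250e+01 / 8.181e+00 = 4.0

The lighter particle has larger velocity uncertainty because Δv ∝ 1/m.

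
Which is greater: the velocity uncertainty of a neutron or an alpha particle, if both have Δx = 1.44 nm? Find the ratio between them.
The neutron has the larger minimum velocity uncertainty, by a ratio of 4.0.

For both particles, Δp_min = ℏ/(2Δx) = 3.662e-26 kg·m/s (same for both).

The velocity uncertainty is Δv = Δp/m:
- neutron: Δv = 3.662e-26 / 1.675e-27 = 2.186e+01 m/s = 21.862 m/s
- alpha particle: Δv = 3.662e-26 / 6.645e-27 = 5.511e+00 m/s = 5.511 m/s

Ratio: 2.186e+01 / 5.511e+00 = 4.0

The lighter particle has larger velocity uncertainty because Δv ∝ 1/m.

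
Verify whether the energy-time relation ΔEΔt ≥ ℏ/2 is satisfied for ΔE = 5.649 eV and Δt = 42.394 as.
No, it violates the uncertainty relation.

Calculate the product ΔEΔt:
ΔE = 5.649 eV = 9.051e-19 J
ΔEΔt = (9.051e-19 J) × (4.239e-17 s)
ΔEΔt = 3.837e-35 J·s

Compare to the minimum allowed value ℏ/2:
ℏ/2 = 5.273e-35 J·s

Since ΔEΔt = 3.837e-35 J·s < 5.273e-35 J·s = ℏ/2,
this violates the uncertainty relation.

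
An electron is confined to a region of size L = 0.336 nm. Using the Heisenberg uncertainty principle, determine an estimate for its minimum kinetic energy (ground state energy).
84.369 meV

Using the uncertainty principle to estimate ground state energy:

1. The position uncertainty is approximately the confinement size:
   Δx ≈ L = 3.360e-10 m

2. From ΔxΔp ≥ ℏ/2, the minimum momentum uncertainty is:
   Δp ≈ ℏ/(2L) = 1.569e-25 kg·m/s

3. The kinetic energy is approximately:
   KE ≈ (Δp)²/(2m) = (1.569e-25)²/(2 × 9.109e-31 kg)
   KE ≈ 1.352e-20 J = 84.369 meV

This is an order-of-magnitude estimate of the ground state energy.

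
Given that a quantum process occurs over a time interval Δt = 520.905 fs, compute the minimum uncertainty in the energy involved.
631.797 μeV

Using the energy-time uncertainty principle:
ΔEΔt ≥ ℏ/2

The minimum uncertainty in energy is:
ΔE_min = ℏ/(2Δt)
ΔE_min = (1.055e-34 J·s) / (2 × 5.209e-13 s)
ΔE_min = 1.012e-22 J = 631.797 μeV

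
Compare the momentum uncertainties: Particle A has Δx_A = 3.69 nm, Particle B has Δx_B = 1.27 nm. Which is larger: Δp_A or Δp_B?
Particle B has the larger minimum momentum uncertainty, by a factor of 2.91.

For each particle, the minimum momentum uncertainty is Δp_min = ℏ/(2Δx):

Particle A: Δp_A = ℏ/(2×3.690e-09 m) = 1.429e-26 kg·m/s
Particle B: Δp_B = ℏ/(2×1.270e-09 m) = 4.152e-26 kg·m/s

Ratio: Δp_B/Δp_A = 2.91

Since Δp_min ∝ 1/Δx, the particle with smaller position uncertainty (B) has larger momentum uncertainty.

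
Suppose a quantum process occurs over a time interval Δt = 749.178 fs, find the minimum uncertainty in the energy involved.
439.289 μeV

Using the energy-time uncertainty principle:
ΔEΔt ≥ ℏ/2

The minimum uncertainty in energy is:
ΔE_min = ℏ/(2Δt)
ΔE_min = (1.055e-34 J·s) / (2 × 7.492e-13 s)
ΔE_min = 7.038e-23 J = 439.289 μeV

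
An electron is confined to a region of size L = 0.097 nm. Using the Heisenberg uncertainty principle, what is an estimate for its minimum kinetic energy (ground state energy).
1.012 eV

Using the uncertainty principle to estimate ground state energy:

1. The position uncertainty is approximately the confinement size:
   Δx ≈ L = 9.700e-11 m

2. From ΔxΔp ≥ ℏ/2, the minimum momentum uncertainty is:
   Δp ≈ ℏ/(2L) = 5.436e-25 kg·m/s

3. The kinetic energy is approximately:
   KE ≈ (Δp)²/(2m) = (5.436e-25)²/(2 × 9.109e-31 kg)
   KE ≈ 1.622e-19 J = 1.012 eV

This is an order-of-magnitude estimate of the ground state energy.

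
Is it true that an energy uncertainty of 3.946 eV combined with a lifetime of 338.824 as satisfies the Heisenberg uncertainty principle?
Yes, it satisfies the uncertainty relation.

Calculate the product ΔEΔt:
ΔE = 3.946 eV = 6.322e-19 J
ΔEΔt = (6.322e-19 J) × (3.388e-16 s)
ΔEΔt = 2.142e-34 J·s

Compare to the minimum allowed value ℏ/2:
ℏ/2 = 5.273e-35 J·s

Since ΔEΔt = 2.142e-34 J·s ≥ 5.273e-35 J·s = ℏ/2,
this satisfies the uncertainty relation.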